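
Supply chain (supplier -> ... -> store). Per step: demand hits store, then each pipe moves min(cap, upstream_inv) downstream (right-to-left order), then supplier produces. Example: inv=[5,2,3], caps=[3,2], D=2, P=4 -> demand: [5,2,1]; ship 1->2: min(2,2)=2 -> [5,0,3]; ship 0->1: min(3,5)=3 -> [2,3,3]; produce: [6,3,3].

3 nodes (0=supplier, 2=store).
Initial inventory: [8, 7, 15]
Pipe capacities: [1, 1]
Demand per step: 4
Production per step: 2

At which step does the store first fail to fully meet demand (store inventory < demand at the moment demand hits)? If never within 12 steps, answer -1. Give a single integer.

Step 1: demand=4,sold=4 ship[1->2]=1 ship[0->1]=1 prod=2 -> [9 7 12]
Step 2: demand=4,sold=4 ship[1->2]=1 ship[0->1]=1 prod=2 -> [10 7 9]
Step 3: demand=4,sold=4 ship[1->2]=1 ship[0->1]=1 prod=2 -> [11 7 6]
Step 4: demand=4,sold=4 ship[1->2]=1 ship[0->1]=1 prod=2 -> [12 7 3]
Step 5: demand=4,sold=3 ship[1->2]=1 ship[0->1]=1 prod=2 -> [13 7 1]
Step 6: demand=4,sold=1 ship[1->2]=1 ship[0->1]=1 prod=2 -> [14 7 1]
Step 7: demand=4,sold=1 ship[1->2]=1 ship[0->1]=1 prod=2 -> [15 7 1]
Step 8: demand=4,sold=1 ship[1->2]=1 ship[0->1]=1 prod=2 -> [16 7 1]
Step 9: demand=4,sold=1 ship[1->2]=1 ship[0->1]=1 prod=2 -> [17 7 1]
Step 10: demand=4,sold=1 ship[1->2]=1 ship[0->1]=1 prod=2 -> [18 7 1]
Step 11: demand=4,sold=1 ship[1->2]=1 ship[0->1]=1 prod=2 -> [19 7 1]
Step 12: demand=4,sold=1 ship[1->2]=1 ship[0->1]=1 prod=2 -> [20 7 1]
First stockout at step 5

5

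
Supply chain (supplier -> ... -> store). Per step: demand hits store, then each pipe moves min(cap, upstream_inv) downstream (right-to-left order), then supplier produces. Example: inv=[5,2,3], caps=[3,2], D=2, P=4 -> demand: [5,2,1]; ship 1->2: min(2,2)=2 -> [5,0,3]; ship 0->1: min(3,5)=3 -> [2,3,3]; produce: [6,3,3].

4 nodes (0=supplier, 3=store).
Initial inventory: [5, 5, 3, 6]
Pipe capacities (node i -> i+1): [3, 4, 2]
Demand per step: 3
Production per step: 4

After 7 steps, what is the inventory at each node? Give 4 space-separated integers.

Step 1: demand=3,sold=3 ship[2->3]=2 ship[1->2]=4 ship[0->1]=3 prod=4 -> inv=[6 4 5 5]
Step 2: demand=3,sold=3 ship[2->3]=2 ship[1->2]=4 ship[0->1]=3 prod=4 -> inv=[7 3 7 4]
Step 3: demand=3,sold=3 ship[2->3]=2 ship[1->2]=3 ship[0->1]=3 prod=4 -> inv=[8 3 8 3]
Step 4: demand=3,sold=3 ship[2->3]=2 ship[1->2]=3 ship[0->1]=3 prod=4 -> inv=[9 3 9 2]
Step 5: demand=3,sold=2 ship[2->3]=2 ship[1->2]=3 ship[0->1]=3 prod=4 -> inv=[10 3 10 2]
Step 6: demand=3,sold=2 ship[2->3]=2 ship[1->2]=3 ship[0->1]=3 prod=4 -> inv=[11 3 11 2]
Step 7: demand=3,sold=2 ship[2->3]=2 ship[1->2]=3 ship[0->1]=3 prod=4 -> inv=[12 3 12 2]

12 3 12 2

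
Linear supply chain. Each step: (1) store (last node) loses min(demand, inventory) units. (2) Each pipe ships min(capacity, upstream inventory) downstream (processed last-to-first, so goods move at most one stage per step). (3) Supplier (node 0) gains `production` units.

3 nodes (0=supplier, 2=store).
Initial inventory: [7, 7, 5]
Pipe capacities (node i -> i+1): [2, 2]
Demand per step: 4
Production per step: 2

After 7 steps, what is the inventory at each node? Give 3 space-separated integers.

Step 1: demand=4,sold=4 ship[1->2]=2 ship[0->1]=2 prod=2 -> inv=[7 7 3]
Step 2: demand=4,sold=3 ship[1->2]=2 ship[0->1]=2 prod=2 -> inv=[7 7 2]
Step 3: demand=4,sold=2 ship[1->2]=2 ship[0->1]=2 prod=2 -> inv=[7 7 2]
Step 4: demand=4,sold=2 ship[1->2]=2 ship[0->1]=2 prod=2 -> inv=[7 7 2]
Step 5: demand=4,sold=2 ship[1->2]=2 ship[0->1]=2 prod=2 -> inv=[7 7 2]
Step 6: demand=4,sold=2 ship[1->2]=2 ship[0->1]=2 prod=2 -> inv=[7 7 2]
Step 7: demand=4,sold=2 ship[1->2]=2 ship[0->1]=2 prod=2 -> inv=[7 7 2]

7 7 2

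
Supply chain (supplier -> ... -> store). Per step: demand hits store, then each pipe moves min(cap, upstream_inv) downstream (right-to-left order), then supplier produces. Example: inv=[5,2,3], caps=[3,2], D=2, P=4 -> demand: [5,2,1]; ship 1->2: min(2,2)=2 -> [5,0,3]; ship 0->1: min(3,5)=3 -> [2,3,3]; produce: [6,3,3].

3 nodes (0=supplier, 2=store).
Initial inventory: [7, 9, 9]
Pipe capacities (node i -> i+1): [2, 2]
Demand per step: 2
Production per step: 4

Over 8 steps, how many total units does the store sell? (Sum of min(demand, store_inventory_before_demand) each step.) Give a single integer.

Answer: 16

Derivation:
Step 1: sold=2 (running total=2) -> [9 9 9]
Step 2: sold=2 (running total=4) -> [11 9 9]
Step 3: sold=2 (running total=6) -> [13 9 9]
Step 4: sold=2 (running total=8) -> [15 9 9]
Step 5: sold=2 (running total=10) -> [17 9 9]
Step 6: sold=2 (running total=12) -> [19 9 9]
Step 7: sold=2 (running total=14) -> [21 9 9]
Step 8: sold=2 (running total=16) -> [23 9 9]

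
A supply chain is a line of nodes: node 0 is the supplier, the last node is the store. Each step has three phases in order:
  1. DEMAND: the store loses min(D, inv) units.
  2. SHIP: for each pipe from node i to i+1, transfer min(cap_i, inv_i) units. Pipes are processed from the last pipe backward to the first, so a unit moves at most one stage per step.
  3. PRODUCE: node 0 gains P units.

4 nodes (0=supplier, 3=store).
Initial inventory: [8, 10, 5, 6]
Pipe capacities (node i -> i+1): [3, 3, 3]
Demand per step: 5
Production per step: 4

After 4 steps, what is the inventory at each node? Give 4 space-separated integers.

Step 1: demand=5,sold=5 ship[2->3]=3 ship[1->2]=3 ship[0->1]=3 prod=4 -> inv=[9 10 5 4]
Step 2: demand=5,sold=4 ship[2->3]=3 ship[1->2]=3 ship[0->1]=3 prod=4 -> inv=[10 10 5 3]
Step 3: demand=5,sold=3 ship[2->3]=3 ship[1->2]=3 ship[0->1]=3 prod=4 -> inv=[11 10 5 3]
Step 4: demand=5,sold=3 ship[2->3]=3 ship[1->2]=3 ship[0->1]=3 prod=4 -> inv=[12 10 5 3]

12 10 5 3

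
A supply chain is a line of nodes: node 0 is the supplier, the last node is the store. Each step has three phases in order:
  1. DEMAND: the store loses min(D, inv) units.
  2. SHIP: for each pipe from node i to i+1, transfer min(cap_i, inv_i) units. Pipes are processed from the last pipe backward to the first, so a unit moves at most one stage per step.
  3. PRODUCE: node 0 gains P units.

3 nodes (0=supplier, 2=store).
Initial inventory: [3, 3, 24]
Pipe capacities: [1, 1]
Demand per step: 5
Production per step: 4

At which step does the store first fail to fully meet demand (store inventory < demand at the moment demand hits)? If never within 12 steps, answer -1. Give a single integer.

Step 1: demand=5,sold=5 ship[1->2]=1 ship[0->1]=1 prod=4 -> [6 3 20]
Step 2: demand=5,sold=5 ship[1->2]=1 ship[0->1]=1 prod=4 -> [9 3 16]
Step 3: demand=5,sold=5 ship[1->2]=1 ship[0->1]=1 prod=4 -> [12 3 12]
Step 4: demand=5,sold=5 ship[1->2]=1 ship[0->1]=1 prod=4 -> [15 3 8]
Step 5: demand=5,sold=5 ship[1->2]=1 ship[0->1]=1 prod=4 -> [18 3 4]
Step 6: demand=5,sold=4 ship[1->2]=1 ship[0->1]=1 prod=4 -> [21 3 1]
Step 7: demand=5,sold=1 ship[1->2]=1 ship[0->1]=1 prod=4 -> [24 3 1]
Step 8: demand=5,sold=1 ship[1->2]=1 ship[0->1]=1 prod=4 -> [27 3 1]
Step 9: demand=5,sold=1 ship[1->2]=1 ship[0->1]=1 prod=4 -> [30 3 1]
Step 10: demand=5,sold=1 ship[1->2]=1 ship[0->1]=1 prod=4 -> [33 3 1]
Step 11: demand=5,sold=1 ship[1->2]=1 ship[0->1]=1 prod=4 -> [36 3 1]
Step 12: demand=5,sold=1 ship[1->2]=1 ship[0->1]=1 prod=4 -> [39 3 1]
First stockout at step 6

6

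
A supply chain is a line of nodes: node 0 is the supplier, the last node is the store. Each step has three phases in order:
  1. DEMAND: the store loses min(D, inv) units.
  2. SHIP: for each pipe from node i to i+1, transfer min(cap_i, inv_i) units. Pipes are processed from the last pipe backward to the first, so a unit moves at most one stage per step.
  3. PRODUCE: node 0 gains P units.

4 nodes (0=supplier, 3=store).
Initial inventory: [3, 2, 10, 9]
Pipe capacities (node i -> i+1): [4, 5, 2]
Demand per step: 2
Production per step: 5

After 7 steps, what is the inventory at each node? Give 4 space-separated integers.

Step 1: demand=2,sold=2 ship[2->3]=2 ship[1->2]=2 ship[0->1]=3 prod=5 -> inv=[5 3 10 9]
Step 2: demand=2,sold=2 ship[2->3]=2 ship[1->2]=3 ship[0->1]=4 prod=5 -> inv=[6 4 11 9]
Step 3: demand=2,sold=2 ship[2->3]=2 ship[1->2]=4 ship[0->1]=4 prod=5 -> inv=[7 4 13 9]
Step 4: demand=2,sold=2 ship[2->3]=2 ship[1->2]=4 ship[0->1]=4 prod=5 -> inv=[8 4 15 9]
Step 5: demand=2,sold=2 ship[2->3]=2 ship[1->2]=4 ship[0->1]=4 prod=5 -> inv=[9 4 17 9]
Step 6: demand=2,sold=2 ship[2->3]=2 ship[1->2]=4 ship[0->1]=4 prod=5 -> inv=[10 4 19 9]
Step 7: demand=2,sold=2 ship[2->3]=2 ship[1->2]=4 ship[0->1]=4 prod=5 -> inv=[11 4 21 9]

11 4 21 9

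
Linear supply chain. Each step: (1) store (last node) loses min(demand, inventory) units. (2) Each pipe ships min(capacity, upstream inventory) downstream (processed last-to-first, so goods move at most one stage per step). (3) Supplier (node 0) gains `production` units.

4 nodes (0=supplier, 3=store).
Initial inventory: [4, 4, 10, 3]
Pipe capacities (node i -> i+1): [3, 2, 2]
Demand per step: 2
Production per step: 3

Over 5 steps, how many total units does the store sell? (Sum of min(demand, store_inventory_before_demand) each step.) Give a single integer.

Answer: 10

Derivation:
Step 1: sold=2 (running total=2) -> [4 5 10 3]
Step 2: sold=2 (running total=4) -> [4 6 10 3]
Step 3: sold=2 (running total=6) -> [4 7 10 3]
Step 4: sold=2 (running total=8) -> [4 8 10 3]
Step 5: sold=2 (running total=10) -> [4 9 10 3]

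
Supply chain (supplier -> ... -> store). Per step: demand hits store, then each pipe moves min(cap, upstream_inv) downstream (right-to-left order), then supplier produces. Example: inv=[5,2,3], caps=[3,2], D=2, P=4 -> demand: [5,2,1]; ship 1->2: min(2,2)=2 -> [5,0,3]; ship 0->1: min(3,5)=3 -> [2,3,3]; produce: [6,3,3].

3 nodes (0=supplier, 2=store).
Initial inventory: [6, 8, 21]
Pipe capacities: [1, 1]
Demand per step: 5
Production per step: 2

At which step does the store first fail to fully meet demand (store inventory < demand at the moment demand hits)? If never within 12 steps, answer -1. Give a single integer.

Step 1: demand=5,sold=5 ship[1->2]=1 ship[0->1]=1 prod=2 -> [7 8 17]
Step 2: demand=5,sold=5 ship[1->2]=1 ship[0->1]=1 prod=2 -> [8 8 13]
Step 3: demand=5,sold=5 ship[1->2]=1 ship[0->1]=1 prod=2 -> [9 8 9]
Step 4: demand=5,sold=5 ship[1->2]=1 ship[0->1]=1 prod=2 -> [10 8 5]
Step 5: demand=5,sold=5 ship[1->2]=1 ship[0->1]=1 prod=2 -> [11 8 1]
Step 6: demand=5,sold=1 ship[1->2]=1 ship[0->1]=1 prod=2 -> [12 8 1]
Step 7: demand=5,sold=1 ship[1->2]=1 ship[0->1]=1 prod=2 -> [13 8 1]
Step 8: demand=5,sold=1 ship[1->2]=1 ship[0->1]=1 prod=2 -> [14 8 1]
Step 9: demand=5,sold=1 ship[1->2]=1 ship[0->1]=1 prod=2 -> [15 8 1]
Step 10: demand=5,sold=1 ship[1->2]=1 ship[0->1]=1 prod=2 -> [16 8 1]
Step 11: demand=5,sold=1 ship[1->2]=1 ship[0->1]=1 prod=2 -> [17 8 1]
Step 12: demand=5,sold=1 ship[1->2]=1 ship[0->1]=1 prod=2 -> [18 8 1]
First stockout at step 6

6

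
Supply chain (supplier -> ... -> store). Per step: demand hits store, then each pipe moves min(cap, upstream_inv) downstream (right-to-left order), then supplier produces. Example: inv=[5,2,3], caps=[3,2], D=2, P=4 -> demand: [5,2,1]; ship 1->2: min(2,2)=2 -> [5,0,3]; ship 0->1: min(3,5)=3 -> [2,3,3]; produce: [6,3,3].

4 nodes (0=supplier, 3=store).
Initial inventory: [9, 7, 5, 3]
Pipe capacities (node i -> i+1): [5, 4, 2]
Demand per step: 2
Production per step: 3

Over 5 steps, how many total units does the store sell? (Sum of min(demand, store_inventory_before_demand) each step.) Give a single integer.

Answer: 10

Derivation:
Step 1: sold=2 (running total=2) -> [7 8 7 3]
Step 2: sold=2 (running total=4) -> [5 9 9 3]
Step 3: sold=2 (running total=6) -> [3 10 11 3]
Step 4: sold=2 (running total=8) -> [3 9 13 3]
Step 5: sold=2 (running total=10) -> [3 8 15 3]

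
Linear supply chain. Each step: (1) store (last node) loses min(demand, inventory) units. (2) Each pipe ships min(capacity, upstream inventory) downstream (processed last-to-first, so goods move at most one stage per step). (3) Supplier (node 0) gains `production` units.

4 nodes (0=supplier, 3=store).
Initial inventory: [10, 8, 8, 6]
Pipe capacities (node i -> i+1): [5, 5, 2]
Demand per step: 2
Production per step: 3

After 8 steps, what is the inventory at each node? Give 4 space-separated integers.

Step 1: demand=2,sold=2 ship[2->3]=2 ship[1->2]=5 ship[0->1]=5 prod=3 -> inv=[8 8 11 6]
Step 2: demand=2,sold=2 ship[2->3]=2 ship[1->2]=5 ship[0->1]=5 prod=3 -> inv=[6 8 14 6]
Step 3: demand=2,sold=2 ship[2->3]=2 ship[1->2]=5 ship[0->1]=5 prod=3 -> inv=[4 8 17 6]
Step 4: demand=2,sold=2 ship[2->3]=2 ship[1->2]=5 ship[0->1]=4 prod=3 -> inv=[3 7 20 6]
Step 5: demand=2,sold=2 ship[2->3]=2 ship[1->2]=5 ship[0->1]=3 prod=3 -> inv=[3 5 23 6]
Step 6: demand=2,sold=2 ship[2->3]=2 ship[1->2]=5 ship[0->1]=3 prod=3 -> inv=[3 3 26 6]
Step 7: demand=2,sold=2 ship[2->3]=2 ship[1->2]=3 ship[0->1]=3 prod=3 -> inv=[3 3 27 6]
Step 8: demand=2,sold=2 ship[2->3]=2 ship[1->2]=3 ship[0->1]=3 prod=3 -> inv=[3 3 28 6]

3 3 28 6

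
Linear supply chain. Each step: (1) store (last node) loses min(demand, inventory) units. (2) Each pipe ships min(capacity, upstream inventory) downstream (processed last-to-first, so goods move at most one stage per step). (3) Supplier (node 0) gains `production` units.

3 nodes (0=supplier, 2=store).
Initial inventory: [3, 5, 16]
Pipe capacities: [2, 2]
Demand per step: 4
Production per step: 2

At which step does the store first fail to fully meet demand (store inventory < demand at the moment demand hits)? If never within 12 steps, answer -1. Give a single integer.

Step 1: demand=4,sold=4 ship[1->2]=2 ship[0->1]=2 prod=2 -> [3 5 14]
Step 2: demand=4,sold=4 ship[1->2]=2 ship[0->1]=2 prod=2 -> [3 5 12]
Step 3: demand=4,sold=4 ship[1->2]=2 ship[0->1]=2 prod=2 -> [3 5 10]
Step 4: demand=4,sold=4 ship[1->2]=2 ship[0->1]=2 prod=2 -> [3 5 8]
Step 5: demand=4,sold=4 ship[1->2]=2 ship[0->1]=2 prod=2 -> [3 5 6]
Step 6: demand=4,sold=4 ship[1->2]=2 ship[0->1]=2 prod=2 -> [3 5 4]
Step 7: demand=4,sold=4 ship[1->2]=2 ship[0->1]=2 prod=2 -> [3 5 2]
Step 8: demand=4,sold=2 ship[1->2]=2 ship[0->1]=2 prod=2 -> [3 5 2]
Step 9: demand=4,sold=2 ship[1->2]=2 ship[0->1]=2 prod=2 -> [3 5 2]
Step 10: demand=4,sold=2 ship[1->2]=2 ship[0->1]=2 prod=2 -> [3 5 2]
Step 11: demand=4,sold=2 ship[1->2]=2 ship[0->1]=2 prod=2 -> [3 5 2]
Step 12: demand=4,sold=2 ship[1->2]=2 ship[0->1]=2 prod=2 -> [3 5 2]
First stockout at step 8

8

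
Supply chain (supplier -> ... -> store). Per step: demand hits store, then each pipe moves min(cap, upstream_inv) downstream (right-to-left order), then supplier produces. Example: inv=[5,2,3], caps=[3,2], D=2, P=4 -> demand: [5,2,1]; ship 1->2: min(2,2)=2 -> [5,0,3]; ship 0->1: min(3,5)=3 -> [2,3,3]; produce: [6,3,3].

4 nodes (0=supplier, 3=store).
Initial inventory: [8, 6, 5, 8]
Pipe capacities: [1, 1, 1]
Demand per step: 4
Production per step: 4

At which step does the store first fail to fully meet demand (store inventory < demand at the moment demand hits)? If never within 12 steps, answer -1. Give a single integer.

Step 1: demand=4,sold=4 ship[2->3]=1 ship[1->2]=1 ship[0->1]=1 prod=4 -> [11 6 5 5]
Step 2: demand=4,sold=4 ship[2->3]=1 ship[1->2]=1 ship[0->1]=1 prod=4 -> [14 6 5 2]
Step 3: demand=4,sold=2 ship[2->3]=1 ship[1->2]=1 ship[0->1]=1 prod=4 -> [17 6 5 1]
Step 4: demand=4,sold=1 ship[2->3]=1 ship[1->2]=1 ship[0->1]=1 prod=4 -> [20 6 5 1]
Step 5: demand=4,sold=1 ship[2->3]=1 ship[1->2]=1 ship[0->1]=1 prod=4 -> [23 6 5 1]
Step 6: demand=4,sold=1 ship[2->3]=1 ship[1->2]=1 ship[0->1]=1 prod=4 -> [26 6 5 1]
Step 7: demand=4,sold=1 ship[2->3]=1 ship[1->2]=1 ship[0->1]=1 prod=4 -> [29 6 5 1]
Step 8: demand=4,sold=1 ship[2->3]=1 ship[1->2]=1 ship[0->1]=1 prod=4 -> [32 6 5 1]
Step 9: demand=4,sold=1 ship[2->3]=1 ship[1->2]=1 ship[0->1]=1 prod=4 -> [35 6 5 1]
Step 10: demand=4,sold=1 ship[2->3]=1 ship[1->2]=1 ship[0->1]=1 prod=4 -> [38 6 5 1]
Step 11: demand=4,sold=1 ship[2->3]=1 ship[1->2]=1 ship[0->1]=1 prod=4 -> [41 6 5 1]
Step 12: demand=4,sold=1 ship[2->3]=1 ship[1->2]=1 ship[0->1]=1 prod=4 -> [44 6 5 1]
First stockout at step 3

3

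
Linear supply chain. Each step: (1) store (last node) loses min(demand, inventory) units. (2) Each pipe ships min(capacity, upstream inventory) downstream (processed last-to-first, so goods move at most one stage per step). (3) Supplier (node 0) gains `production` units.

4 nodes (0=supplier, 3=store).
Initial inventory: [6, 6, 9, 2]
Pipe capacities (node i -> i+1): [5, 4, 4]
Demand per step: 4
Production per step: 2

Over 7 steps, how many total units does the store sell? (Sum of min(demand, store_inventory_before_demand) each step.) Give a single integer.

Answer: 26

Derivation:
Step 1: sold=2 (running total=2) -> [3 7 9 4]
Step 2: sold=4 (running total=6) -> [2 6 9 4]
Step 3: sold=4 (running total=10) -> [2 4 9 4]
Step 4: sold=4 (running total=14) -> [2 2 9 4]
Step 5: sold=4 (running total=18) -> [2 2 7 4]
Step 6: sold=4 (running total=22) -> [2 2 5 4]
Step 7: sold=4 (running total=26) -> [2 2 3 4]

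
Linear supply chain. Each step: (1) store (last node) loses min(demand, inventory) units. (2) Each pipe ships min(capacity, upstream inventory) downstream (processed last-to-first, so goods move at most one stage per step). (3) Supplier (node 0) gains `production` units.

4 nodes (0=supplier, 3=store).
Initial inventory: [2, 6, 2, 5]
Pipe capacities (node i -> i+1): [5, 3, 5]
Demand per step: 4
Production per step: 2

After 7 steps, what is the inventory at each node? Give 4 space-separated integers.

Step 1: demand=4,sold=4 ship[2->3]=2 ship[1->2]=3 ship[0->1]=2 prod=2 -> inv=[2 5 3 3]
Step 2: demand=4,sold=3 ship[2->3]=3 ship[1->2]=3 ship[0->1]=2 prod=2 -> inv=[2 4 3 3]
Step 3: demand=4,sold=3 ship[2->3]=3 ship[1->2]=3 ship[0->1]=2 prod=2 -> inv=[2 3 3 3]
Step 4: demand=4,sold=3 ship[2->3]=3 ship[1->2]=3 ship[0->1]=2 prod=2 -> inv=[2 2 3 3]
Step 5: demand=4,sold=3 ship[2->3]=3 ship[1->2]=2 ship[0->1]=2 prod=2 -> inv=[2 2 2 3]
Step 6: demand=4,sold=3 ship[2->3]=2 ship[1->2]=2 ship[0->1]=2 prod=2 -> inv=[2 2 2 2]
Step 7: demand=4,sold=2 ship[2->3]=2 ship[1->2]=2 ship[0->1]=2 prod=2 -> inv=[2 2 2 2]

2 2 2 2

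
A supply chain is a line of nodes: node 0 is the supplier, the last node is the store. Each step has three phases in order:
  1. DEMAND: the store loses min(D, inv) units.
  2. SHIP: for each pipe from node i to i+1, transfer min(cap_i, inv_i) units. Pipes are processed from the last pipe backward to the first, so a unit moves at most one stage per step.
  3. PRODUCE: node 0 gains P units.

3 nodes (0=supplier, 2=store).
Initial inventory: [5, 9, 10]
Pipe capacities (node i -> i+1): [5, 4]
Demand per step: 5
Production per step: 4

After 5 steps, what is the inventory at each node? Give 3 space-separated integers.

Step 1: demand=5,sold=5 ship[1->2]=4 ship[0->1]=5 prod=4 -> inv=[4 10 9]
Step 2: demand=5,sold=5 ship[1->2]=4 ship[0->1]=4 prod=4 -> inv=[4 10 8]
Step 3: demand=5,sold=5 ship[1->2]=4 ship[0->1]=4 prod=4 -> inv=[4 10 7]
Step 4: demand=5,sold=5 ship[1->2]=4 ship[0->1]=4 prod=4 -> inv=[4 10 6]
Step 5: demand=5,sold=5 ship[1->2]=4 ship[0->1]=4 prod=4 -> inv=[4 10 5]

4 10 5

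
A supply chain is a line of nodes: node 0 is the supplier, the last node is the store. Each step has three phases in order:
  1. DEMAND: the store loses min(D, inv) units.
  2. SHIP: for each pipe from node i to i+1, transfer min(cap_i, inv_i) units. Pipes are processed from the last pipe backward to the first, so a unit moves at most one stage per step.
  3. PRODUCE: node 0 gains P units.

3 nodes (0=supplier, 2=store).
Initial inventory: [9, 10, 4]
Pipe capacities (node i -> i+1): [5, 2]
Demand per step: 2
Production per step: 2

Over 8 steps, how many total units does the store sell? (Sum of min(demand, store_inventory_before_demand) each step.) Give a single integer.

Answer: 16

Derivation:
Step 1: sold=2 (running total=2) -> [6 13 4]
Step 2: sold=2 (running total=4) -> [3 16 4]
Step 3: sold=2 (running total=6) -> [2 17 4]
Step 4: sold=2 (running total=8) -> [2 17 4]
Step 5: sold=2 (running total=10) -> [2 17 4]
Step 6: sold=2 (running total=12) -> [2 17 4]
Step 7: sold=2 (running total=14) -> [2 17 4]
Step 8: sold=2 (running total=16) -> [2 17 4]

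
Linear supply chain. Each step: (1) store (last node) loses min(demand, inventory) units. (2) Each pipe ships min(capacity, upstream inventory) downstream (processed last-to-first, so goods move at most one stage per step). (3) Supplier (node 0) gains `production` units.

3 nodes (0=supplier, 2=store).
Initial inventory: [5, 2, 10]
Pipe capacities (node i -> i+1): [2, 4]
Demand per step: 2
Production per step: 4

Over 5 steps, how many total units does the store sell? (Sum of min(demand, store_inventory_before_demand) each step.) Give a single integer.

Step 1: sold=2 (running total=2) -> [7 2 10]
Step 2: sold=2 (running total=4) -> [9 2 10]
Step 3: sold=2 (running total=6) -> [11 2 10]
Step 4: sold=2 (running total=8) -> [13 2 10]
Step 5: sold=2 (running total=10) -> [15 2 10]

Answer: 10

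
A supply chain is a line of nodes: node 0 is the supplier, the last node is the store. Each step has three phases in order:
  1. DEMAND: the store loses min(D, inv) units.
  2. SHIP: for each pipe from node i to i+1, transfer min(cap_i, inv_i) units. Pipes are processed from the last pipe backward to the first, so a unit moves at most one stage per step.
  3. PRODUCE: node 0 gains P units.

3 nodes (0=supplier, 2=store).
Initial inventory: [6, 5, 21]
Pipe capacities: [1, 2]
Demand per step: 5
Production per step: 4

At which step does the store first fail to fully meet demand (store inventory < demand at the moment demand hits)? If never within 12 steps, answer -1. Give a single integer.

Step 1: demand=5,sold=5 ship[1->2]=2 ship[0->1]=1 prod=4 -> [9 4 18]
Step 2: demand=5,sold=5 ship[1->2]=2 ship[0->1]=1 prod=4 -> [12 3 15]
Step 3: demand=5,sold=5 ship[1->2]=2 ship[0->1]=1 prod=4 -> [15 2 12]
Step 4: demand=5,sold=5 ship[1->2]=2 ship[0->1]=1 prod=4 -> [18 1 9]
Step 5: demand=5,sold=5 ship[1->2]=1 ship[0->1]=1 prod=4 -> [21 1 5]
Step 6: demand=5,sold=5 ship[1->2]=1 ship[0->1]=1 prod=4 -> [24 1 1]
Step 7: demand=5,sold=1 ship[1->2]=1 ship[0->1]=1 prod=4 -> [27 1 1]
Step 8: demand=5,sold=1 ship[1->2]=1 ship[0->1]=1 prod=4 -> [30 1 1]
Step 9: demand=5,sold=1 ship[1->2]=1 ship[0->1]=1 prod=4 -> [33 1 1]
Step 10: demand=5,sold=1 ship[1->2]=1 ship[0->1]=1 prod=4 -> [36 1 1]
Step 11: demand=5,sold=1 ship[1->2]=1 ship[0->1]=1 prod=4 -> [39 1 1]
Step 12: demand=5,sold=1 ship[1->2]=1 ship[0->1]=1 prod=4 -> [42 1 1]
First stockout at step 7

7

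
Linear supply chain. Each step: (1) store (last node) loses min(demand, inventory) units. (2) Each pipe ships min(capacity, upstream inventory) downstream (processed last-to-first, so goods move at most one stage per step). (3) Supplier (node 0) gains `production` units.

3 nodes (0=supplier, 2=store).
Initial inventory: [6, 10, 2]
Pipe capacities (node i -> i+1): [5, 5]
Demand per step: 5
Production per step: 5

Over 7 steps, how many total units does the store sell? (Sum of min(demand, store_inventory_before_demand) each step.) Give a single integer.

Answer: 32

Derivation:
Step 1: sold=2 (running total=2) -> [6 10 5]
Step 2: sold=5 (running total=7) -> [6 10 5]
Step 3: sold=5 (running total=12) -> [6 10 5]
Step 4: sold=5 (running total=17) -> [6 10 5]
Step 5: sold=5 (running total=22) -> [6 10 5]
Step 6: sold=5 (running total=27) -> [6 10 5]
Step 7: sold=5 (running total=32) -> [6 10 5]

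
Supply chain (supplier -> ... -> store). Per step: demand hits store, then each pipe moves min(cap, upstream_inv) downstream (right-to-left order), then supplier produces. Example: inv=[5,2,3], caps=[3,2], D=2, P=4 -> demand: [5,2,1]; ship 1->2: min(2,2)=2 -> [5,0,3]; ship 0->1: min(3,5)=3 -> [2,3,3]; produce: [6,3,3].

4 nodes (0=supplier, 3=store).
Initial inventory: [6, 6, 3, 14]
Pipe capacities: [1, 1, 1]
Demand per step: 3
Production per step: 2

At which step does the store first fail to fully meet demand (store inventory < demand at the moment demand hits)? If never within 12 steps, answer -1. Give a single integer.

Step 1: demand=3,sold=3 ship[2->3]=1 ship[1->2]=1 ship[0->1]=1 prod=2 -> [7 6 3 12]
Step 2: demand=3,sold=3 ship[2->3]=1 ship[1->2]=1 ship[0->1]=1 prod=2 -> [8 6 3 10]
Step 3: demand=3,sold=3 ship[2->3]=1 ship[1->2]=1 ship[0->1]=1 prod=2 -> [9 6 3 8]
Step 4: demand=3,sold=3 ship[2->3]=1 ship[1->2]=1 ship[0->1]=1 prod=2 -> [10 6 3 6]
Step 5: demand=3,sold=3 ship[2->3]=1 ship[1->2]=1 ship[0->1]=1 prod=2 -> [11 6 3 4]
Step 6: demand=3,sold=3 ship[2->3]=1 ship[1->2]=1 ship[0->1]=1 prod=2 -> [12 6 3 2]
Step 7: demand=3,sold=2 ship[2->3]=1 ship[1->2]=1 ship[0->1]=1 prod=2 -> [13 6 3 1]
Step 8: demand=3,sold=1 ship[2->3]=1 ship[1->2]=1 ship[0->1]=1 prod=2 -> [14 6 3 1]
Step 9: demand=3,sold=1 ship[2->3]=1 ship[1->2]=1 ship[0->1]=1 prod=2 -> [15 6 3 1]
Step 10: demand=3,sold=1 ship[2->3]=1 ship[1->2]=1 ship[0->1]=1 prod=2 -> [16 6 3 1]
Step 11: demand=3,sold=1 ship[2->3]=1 ship[1->2]=1 ship[0->1]=1 prod=2 -> [17 6 3 1]
Step 12: demand=3,sold=1 ship[2->3]=1 ship[1->2]=1 ship[0->1]=1 prod=2 -> [18 6 3 1]
First stockout at step 7

7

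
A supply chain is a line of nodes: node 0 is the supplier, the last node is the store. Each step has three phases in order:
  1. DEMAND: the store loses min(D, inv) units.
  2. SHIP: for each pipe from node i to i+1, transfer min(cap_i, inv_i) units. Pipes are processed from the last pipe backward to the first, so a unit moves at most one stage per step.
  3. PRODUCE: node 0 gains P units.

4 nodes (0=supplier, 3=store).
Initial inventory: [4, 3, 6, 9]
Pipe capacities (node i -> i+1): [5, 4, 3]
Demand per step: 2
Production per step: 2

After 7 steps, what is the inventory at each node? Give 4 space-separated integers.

Step 1: demand=2,sold=2 ship[2->3]=3 ship[1->2]=3 ship[0->1]=4 prod=2 -> inv=[2 4 6 10]
Step 2: demand=2,sold=2 ship[2->3]=3 ship[1->2]=4 ship[0->1]=2 prod=2 -> inv=[2 2 7 11]
Step 3: demand=2,sold=2 ship[2->3]=3 ship[1->2]=2 ship[0->1]=2 prod=2 -> inv=[2 2 6 12]
Step 4: demand=2,sold=2 ship[2->3]=3 ship[1->2]=2 ship[0->1]=2 prod=2 -> inv=[2 2 5 13]
Step 5: demand=2,sold=2 ship[2->3]=3 ship[1->2]=2 ship[0->1]=2 prod=2 -> inv=[2 2 4 14]
Step 6: demand=2,sold=2 ship[2->3]=3 ship[1->2]=2 ship[0->1]=2 prod=2 -> inv=[2 2 3 15]
Step 7: demand=2,sold=2 ship[2->3]=3 ship[1->2]=2 ship[0->1]=2 prod=2 -> inv=[2 2 2 16]

2 2 2 16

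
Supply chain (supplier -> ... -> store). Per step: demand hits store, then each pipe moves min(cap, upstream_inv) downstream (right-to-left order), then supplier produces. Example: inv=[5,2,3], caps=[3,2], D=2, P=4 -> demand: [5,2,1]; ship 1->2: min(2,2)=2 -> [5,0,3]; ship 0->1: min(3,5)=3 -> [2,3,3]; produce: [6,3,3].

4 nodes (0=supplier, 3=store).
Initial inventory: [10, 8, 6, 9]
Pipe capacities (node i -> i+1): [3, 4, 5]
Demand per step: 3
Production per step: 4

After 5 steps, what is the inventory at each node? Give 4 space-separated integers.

Step 1: demand=3,sold=3 ship[2->3]=5 ship[1->2]=4 ship[0->1]=3 prod=4 -> inv=[11 7 5 11]
Step 2: demand=3,sold=3 ship[2->3]=5 ship[1->2]=4 ship[0->1]=3 prod=4 -> inv=[12 6 4 13]
Step 3: demand=3,sold=3 ship[2->3]=4 ship[1->2]=4 ship[0->1]=3 prod=4 -> inv=[13 5 4 14]
Step 4: demand=3,sold=3 ship[2->3]=4 ship[1->2]=4 ship[0->1]=3 prod=4 -> inv=[14 4 4 15]
Step 5: demand=3,sold=3 ship[2->3]=4 ship[1->2]=4 ship[0->1]=3 prod=4 -> inv=[15 3 4 16]

15 3 4 16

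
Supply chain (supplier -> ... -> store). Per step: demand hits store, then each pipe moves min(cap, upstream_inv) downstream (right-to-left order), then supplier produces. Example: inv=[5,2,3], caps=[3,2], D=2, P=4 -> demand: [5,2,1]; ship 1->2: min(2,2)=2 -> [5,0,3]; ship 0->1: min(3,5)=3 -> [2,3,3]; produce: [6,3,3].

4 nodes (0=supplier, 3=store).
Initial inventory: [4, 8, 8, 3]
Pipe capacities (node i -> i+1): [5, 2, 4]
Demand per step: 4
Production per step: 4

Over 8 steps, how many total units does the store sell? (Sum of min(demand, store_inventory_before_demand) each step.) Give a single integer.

Answer: 23

Derivation:
Step 1: sold=3 (running total=3) -> [4 10 6 4]
Step 2: sold=4 (running total=7) -> [4 12 4 4]
Step 3: sold=4 (running total=11) -> [4 14 2 4]
Step 4: sold=4 (running total=15) -> [4 16 2 2]
Step 5: sold=2 (running total=17) -> [4 18 2 2]
Step 6: sold=2 (running total=19) -> [4 20 2 2]
Step 7: sold=2 (running total=21) -> [4 22 2 2]
Step 8: sold=2 (running total=23) -> [4 24 2 2]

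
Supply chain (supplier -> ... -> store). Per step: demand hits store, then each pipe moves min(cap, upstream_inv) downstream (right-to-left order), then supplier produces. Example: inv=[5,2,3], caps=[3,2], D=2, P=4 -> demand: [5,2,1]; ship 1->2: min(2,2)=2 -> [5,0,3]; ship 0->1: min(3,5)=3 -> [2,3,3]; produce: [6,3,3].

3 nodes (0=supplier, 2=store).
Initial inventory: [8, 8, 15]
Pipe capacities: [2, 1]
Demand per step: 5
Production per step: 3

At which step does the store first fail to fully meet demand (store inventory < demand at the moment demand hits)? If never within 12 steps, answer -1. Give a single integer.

Step 1: demand=5,sold=5 ship[1->2]=1 ship[0->1]=2 prod=3 -> [9 9 11]
Step 2: demand=5,sold=5 ship[1->2]=1 ship[0->1]=2 prod=3 -> [10 10 7]
Step 3: demand=5,sold=5 ship[1->2]=1 ship[0->1]=2 prod=3 -> [11 11 3]
Step 4: demand=5,sold=3 ship[1->2]=1 ship[0->1]=2 prod=3 -> [12 12 1]
Step 5: demand=5,sold=1 ship[1->2]=1 ship[0->1]=2 prod=3 -> [13 13 1]
Step 6: demand=5,sold=1 ship[1->2]=1 ship[0->1]=2 prod=3 -> [14 14 1]
Step 7: demand=5,sold=1 ship[1->2]=1 ship[0->1]=2 prod=3 -> [15 15 1]
Step 8: demand=5,sold=1 ship[1->2]=1 ship[0->1]=2 prod=3 -> [16 16 1]
Step 9: demand=5,sold=1 ship[1->2]=1 ship[0->1]=2 prod=3 -> [17 17 1]
Step 10: demand=5,sold=1 ship[1->2]=1 ship[0->1]=2 prod=3 -> [18 18 1]
Step 11: demand=5,sold=1 ship[1->2]=1 ship[0->1]=2 prod=3 -> [19 19 1]
Step 12: demand=5,sold=1 ship[1->2]=1 ship[0->1]=2 prod=3 -> [20 20 1]
First stockout at step 4

4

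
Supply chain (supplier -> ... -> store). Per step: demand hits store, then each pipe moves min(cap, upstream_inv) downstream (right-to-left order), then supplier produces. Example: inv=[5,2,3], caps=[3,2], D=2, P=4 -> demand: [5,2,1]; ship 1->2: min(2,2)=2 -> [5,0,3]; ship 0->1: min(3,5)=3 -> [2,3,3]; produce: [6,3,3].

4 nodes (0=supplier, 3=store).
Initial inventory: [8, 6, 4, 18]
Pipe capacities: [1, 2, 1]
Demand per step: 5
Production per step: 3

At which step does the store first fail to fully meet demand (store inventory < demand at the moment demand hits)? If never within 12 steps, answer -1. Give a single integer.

Step 1: demand=5,sold=5 ship[2->3]=1 ship[1->2]=2 ship[0->1]=1 prod=3 -> [10 5 5 14]
Step 2: demand=5,sold=5 ship[2->3]=1 ship[1->2]=2 ship[0->1]=1 prod=3 -> [12 4 6 10]
Step 3: demand=5,sold=5 ship[2->3]=1 ship[1->2]=2 ship[0->1]=1 prod=3 -> [14 3 7 6]
Step 4: demand=5,sold=5 ship[2->3]=1 ship[1->2]=2 ship[0->1]=1 prod=3 -> [16 2 8 2]
Step 5: demand=5,sold=2 ship[2->3]=1 ship[1->2]=2 ship[0->1]=1 prod=3 -> [18 1 9 1]
Step 6: demand=5,sold=1 ship[2->3]=1 ship[1->2]=1 ship[0->1]=1 prod=3 -> [20 1 9 1]
Step 7: demand=5,sold=1 ship[2->3]=1 ship[1->2]=1 ship[0->1]=1 prod=3 -> [22 1 9 1]
Step 8: demand=5,sold=1 ship[2->3]=1 ship[1->2]=1 ship[0->1]=1 prod=3 -> [24 1 9 1]
Step 9: demand=5,sold=1 ship[2->3]=1 ship[1->2]=1 ship[0->1]=1 prod=3 -> [26 1 9 1]
Step 10: demand=5,sold=1 ship[2->3]=1 ship[1->2]=1 ship[0->1]=1 prod=3 -> [28 1 9 1]
Step 11: demand=5,sold=1 ship[2->3]=1 ship[1->2]=1 ship[0->1]=1 prod=3 -> [30 1 9 1]
Step 12: demand=5,sold=1 ship[2->3]=1 ship[1->2]=1 ship[0->1]=1 prod=3 -> [32 1 9 1]
First stockout at step 5

5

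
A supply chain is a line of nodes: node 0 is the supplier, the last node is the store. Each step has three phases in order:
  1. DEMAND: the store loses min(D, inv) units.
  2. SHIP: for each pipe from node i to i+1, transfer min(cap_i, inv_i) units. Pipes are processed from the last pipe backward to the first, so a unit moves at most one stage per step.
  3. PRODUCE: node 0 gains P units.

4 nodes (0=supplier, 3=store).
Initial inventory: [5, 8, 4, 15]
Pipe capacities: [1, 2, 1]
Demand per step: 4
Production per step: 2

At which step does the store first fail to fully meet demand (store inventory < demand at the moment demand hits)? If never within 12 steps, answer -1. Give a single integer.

Step 1: demand=4,sold=4 ship[2->3]=1 ship[1->2]=2 ship[0->1]=1 prod=2 -> [6 7 5 12]
Step 2: demand=4,sold=4 ship[2->3]=1 ship[1->2]=2 ship[0->1]=1 prod=2 -> [7 6 6 9]
Step 3: demand=4,sold=4 ship[2->3]=1 ship[1->2]=2 ship[0->1]=1 prod=2 -> [8 5 7 6]
Step 4: demand=4,sold=4 ship[2->3]=1 ship[1->2]=2 ship[0->1]=1 prod=2 -> [9 4 8 3]
Step 5: demand=4,sold=3 ship[2->3]=1 ship[1->2]=2 ship[0->1]=1 prod=2 -> [10 3 9 1]
Step 6: demand=4,sold=1 ship[2->3]=1 ship[1->2]=2 ship[0->1]=1 prod=2 -> [11 2 10 1]
Step 7: demand=4,sold=1 ship[2->3]=1 ship[1->2]=2 ship[0->1]=1 prod=2 -> [12 1 11 1]
Step 8: demand=4,sold=1 ship[2->3]=1 ship[1->2]=1 ship[0->1]=1 prod=2 -> [13 1 11 1]
Step 9: demand=4,sold=1 ship[2->3]=1 ship[1->2]=1 ship[0->1]=1 prod=2 -> [14 1 11 1]
Step 10: demand=4,sold=1 ship[2->3]=1 ship[1->2]=1 ship[0->1]=1 prod=2 -> [15 1 11 1]
Step 11: demand=4,sold=1 ship[2->3]=1 ship[1->2]=1 ship[0->1]=1 prod=2 -> [16 1 11 1]
Step 12: demand=4,sold=1 ship[2->3]=1 ship[1->2]=1 ship[0->1]=1 prod=2 -> [17 1 11 1]
First stockout at step 5

5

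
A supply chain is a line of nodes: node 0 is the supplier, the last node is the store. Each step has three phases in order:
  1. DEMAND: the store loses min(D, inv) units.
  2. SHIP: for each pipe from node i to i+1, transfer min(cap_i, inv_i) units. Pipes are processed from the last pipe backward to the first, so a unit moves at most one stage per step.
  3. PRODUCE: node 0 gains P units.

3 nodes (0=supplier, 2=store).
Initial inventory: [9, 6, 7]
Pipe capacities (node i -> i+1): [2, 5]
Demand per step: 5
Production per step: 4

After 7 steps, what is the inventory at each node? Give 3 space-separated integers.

Step 1: demand=5,sold=5 ship[1->2]=5 ship[0->1]=2 prod=4 -> inv=[11 3 7]
Step 2: demand=5,sold=5 ship[1->2]=3 ship[0->1]=2 prod=4 -> inv=[13 2 5]
Step 3: demand=5,sold=5 ship[1->2]=2 ship[0->1]=2 prod=4 -> inv=[15 2 2]
Step 4: demand=5,sold=2 ship[1->2]=2 ship[0->1]=2 prod=4 -> inv=[17 2 2]
Step 5: demand=5,sold=2 ship[1->2]=2 ship[0->1]=2 prod=4 -> inv=[19 2 2]
Step 6: demand=5,sold=2 ship[1->2]=2 ship[0->1]=2 prod=4 -> inv=[21 2 2]
Step 7: demand=5,sold=2 ship[1->2]=2 ship[0->1]=2 prod=4 -> inv=[23 2 2]

23 2 2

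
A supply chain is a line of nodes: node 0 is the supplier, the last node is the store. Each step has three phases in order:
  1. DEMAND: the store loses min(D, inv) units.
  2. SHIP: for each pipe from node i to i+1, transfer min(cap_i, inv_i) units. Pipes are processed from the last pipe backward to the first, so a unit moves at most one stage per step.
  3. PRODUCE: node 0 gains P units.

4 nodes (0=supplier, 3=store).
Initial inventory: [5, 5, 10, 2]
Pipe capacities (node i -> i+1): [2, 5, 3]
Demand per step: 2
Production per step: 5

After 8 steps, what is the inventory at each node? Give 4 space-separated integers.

Step 1: demand=2,sold=2 ship[2->3]=3 ship[1->2]=5 ship[0->1]=2 prod=5 -> inv=[8 2 12 3]
Step 2: demand=2,sold=2 ship[2->3]=3 ship[1->2]=2 ship[0->1]=2 prod=5 -> inv=[11 2 11 4]
Step 3: demand=2,sold=2 ship[2->3]=3 ship[1->2]=2 ship[0->1]=2 prod=5 -> inv=[14 2 10 5]
Step 4: demand=2,sold=2 ship[2->3]=3 ship[1->2]=2 ship[0->1]=2 prod=5 -> inv=[17 2 9 6]
Step 5: demand=2,sold=2 ship[2->3]=3 ship[1->2]=2 ship[0->1]=2 prod=5 -> inv=[20 2 8 7]
Step 6: demand=2,sold=2 ship[2->3]=3 ship[1->2]=2 ship[0->1]=2 prod=5 -> inv=[23 2 7 8]
Step 7: demand=2,sold=2 ship[2->3]=3 ship[1->2]=2 ship[0->1]=2 prod=5 -> inv=[26 2 6 9]
Step 8: demand=2,sold=2 ship[2->3]=3 ship[1->2]=2 ship[0->1]=2 prod=5 -> inv=[29 2 5 10]

29 2 5 10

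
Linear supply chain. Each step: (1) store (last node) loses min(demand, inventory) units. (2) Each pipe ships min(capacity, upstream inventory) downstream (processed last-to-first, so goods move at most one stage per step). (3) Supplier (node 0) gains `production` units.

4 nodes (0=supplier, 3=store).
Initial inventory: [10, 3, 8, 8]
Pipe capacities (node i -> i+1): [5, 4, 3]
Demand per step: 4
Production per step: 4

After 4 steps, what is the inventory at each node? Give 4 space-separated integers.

Step 1: demand=4,sold=4 ship[2->3]=3 ship[1->2]=3 ship[0->1]=5 prod=4 -> inv=[9 5 8 7]
Step 2: demand=4,sold=4 ship[2->3]=3 ship[1->2]=4 ship[0->1]=5 prod=4 -> inv=[8 6 9 6]
Step 3: demand=4,sold=4 ship[2->3]=3 ship[1->2]=4 ship[0->1]=5 prod=4 -> inv=[7 7 10 5]
Step 4: demand=4,sold=4 ship[2->3]=3 ship[1->2]=4 ship[0->1]=5 prod=4 -> inv=[6 8 11 4]

6 8 11 4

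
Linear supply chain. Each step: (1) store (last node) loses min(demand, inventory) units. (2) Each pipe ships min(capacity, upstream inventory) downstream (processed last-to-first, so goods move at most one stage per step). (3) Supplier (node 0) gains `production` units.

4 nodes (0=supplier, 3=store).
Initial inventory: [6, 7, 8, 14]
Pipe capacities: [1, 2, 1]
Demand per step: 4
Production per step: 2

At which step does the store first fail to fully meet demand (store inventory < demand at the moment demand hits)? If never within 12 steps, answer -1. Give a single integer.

Step 1: demand=4,sold=4 ship[2->3]=1 ship[1->2]=2 ship[0->1]=1 prod=2 -> [7 6 9 11]
Step 2: demand=4,sold=4 ship[2->3]=1 ship[1->2]=2 ship[0->1]=1 prod=2 -> [8 5 10 8]
Step 3: demand=4,sold=4 ship[2->3]=1 ship[1->2]=2 ship[0->1]=1 prod=2 -> [9 4 11 5]
Step 4: demand=4,sold=4 ship[2->3]=1 ship[1->2]=2 ship[0->1]=1 prod=2 -> [10 3 12 2]
Step 5: demand=4,sold=2 ship[2->3]=1 ship[1->2]=2 ship[0->1]=1 prod=2 -> [11 2 13 1]
Step 6: demand=4,sold=1 ship[2->3]=1 ship[1->2]=2 ship[0->1]=1 prod=2 -> [12 1 14 1]
Step 7: demand=4,sold=1 ship[2->3]=1 ship[1->2]=1 ship[0->1]=1 prod=2 -> [13 1 14 1]
Step 8: demand=4,sold=1 ship[2->3]=1 ship[1->2]=1 ship[0->1]=1 prod=2 -> [14 1 14 1]
Step 9: demand=4,sold=1 ship[2->3]=1 ship[1->2]=1 ship[0->1]=1 prod=2 -> [15 1 14 1]
Step 10: demand=4,sold=1 ship[2->3]=1 ship[1->2]=1 ship[0->1]=1 prod=2 -> [16 1 14 1]
Step 11: demand=4,sold=1 ship[2->3]=1 ship[1->2]=1 ship[0->1]=1 prod=2 -> [17 1 14 1]
Step 12: demand=4,sold=1 ship[2->3]=1 ship[1->2]=1 ship[0->1]=1 prod=2 -> [18 1 14 1]
First stockout at step 5

5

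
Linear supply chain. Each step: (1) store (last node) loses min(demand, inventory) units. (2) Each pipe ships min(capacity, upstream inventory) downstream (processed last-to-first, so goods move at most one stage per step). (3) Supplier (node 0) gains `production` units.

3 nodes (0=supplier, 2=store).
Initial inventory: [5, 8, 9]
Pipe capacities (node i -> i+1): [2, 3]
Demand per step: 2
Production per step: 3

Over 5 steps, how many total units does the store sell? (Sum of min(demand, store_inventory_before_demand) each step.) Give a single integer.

Step 1: sold=2 (running total=2) -> [6 7 10]
Step 2: sold=2 (running total=4) -> [7 6 11]
Step 3: sold=2 (running total=6) -> [8 5 12]
Step 4: sold=2 (running total=8) -> [9 4 13]
Step 5: sold=2 (running total=10) -> [10 3 14]

Answer: 10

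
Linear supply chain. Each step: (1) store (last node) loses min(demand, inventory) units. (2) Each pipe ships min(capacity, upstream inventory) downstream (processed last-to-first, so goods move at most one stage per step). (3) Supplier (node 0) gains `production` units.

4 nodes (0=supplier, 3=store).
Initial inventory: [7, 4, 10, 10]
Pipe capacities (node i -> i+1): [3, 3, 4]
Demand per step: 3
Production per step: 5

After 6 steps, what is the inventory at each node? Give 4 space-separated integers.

Step 1: demand=3,sold=3 ship[2->3]=4 ship[1->2]=3 ship[0->1]=3 prod=5 -> inv=[9 4 9 11]
Step 2: demand=3,sold=3 ship[2->3]=4 ship[1->2]=3 ship[0->1]=3 prod=5 -> inv=[11 4 8 12]
Step 3: demand=3,sold=3 ship[2->3]=4 ship[1->2]=3 ship[0->1]=3 prod=5 -> inv=[13 4 7 13]
Step 4: demand=3,sold=3 ship[2->3]=4 ship[1->2]=3 ship[0->1]=3 prod=5 -> inv=[15 4 6 14]
Step 5: demand=3,sold=3 ship[2->3]=4 ship[1->2]=3 ship[0->1]=3 prod=5 -> inv=[17 4 5 15]
Step 6: demand=3,sold=3 ship[2->3]=4 ship[1->2]=3 ship[0->1]=3 prod=5 -> inv=[19 4 4 16]

19 4 4 16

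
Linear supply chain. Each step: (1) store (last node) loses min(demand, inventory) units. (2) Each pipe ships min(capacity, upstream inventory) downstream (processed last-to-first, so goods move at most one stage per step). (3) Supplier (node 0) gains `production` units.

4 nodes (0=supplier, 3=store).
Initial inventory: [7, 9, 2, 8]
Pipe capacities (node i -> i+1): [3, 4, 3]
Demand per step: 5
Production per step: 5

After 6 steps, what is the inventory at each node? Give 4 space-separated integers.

Step 1: demand=5,sold=5 ship[2->3]=2 ship[1->2]=4 ship[0->1]=3 prod=5 -> inv=[9 8 4 5]
Step 2: demand=5,sold=5 ship[2->3]=3 ship[1->2]=4 ship[0->1]=3 prod=5 -> inv=[11 7 5 3]
Step 3: demand=5,sold=3 ship[2->3]=3 ship[1->2]=4 ship[0->1]=3 prod=5 -> inv=[13 6 6 3]
Step 4: demand=5,sold=3 ship[2->3]=3 ship[1->2]=4 ship[0->1]=3 prod=5 -> inv=[15 5 7 3]
Step 5: demand=5,sold=3 ship[2->3]=3 ship[1->2]=4 ship[0->1]=3 prod=5 -> inv=[17 4 8 3]
Step 6: demand=5,sold=3 ship[2->3]=3 ship[1->2]=4 ship[0->1]=3 prod=5 -> inv=[19 3 9 3]

19 3 9 3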